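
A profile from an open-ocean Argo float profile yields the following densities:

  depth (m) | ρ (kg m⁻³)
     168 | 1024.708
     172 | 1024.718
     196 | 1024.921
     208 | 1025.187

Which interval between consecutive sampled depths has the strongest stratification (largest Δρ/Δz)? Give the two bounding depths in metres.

196–208 m

Compute the density gradient over each adjacent pair:
  168–172 m: Δρ/Δz = 0.010/4 = 2.5 × 10⁻³ kg m⁻⁴
  172–196 m: Δρ/Δz = 0.203/24 = 8.5 × 10⁻³ kg m⁻⁴
  196–208 m: Δρ/Δz = 0.266/12 = 0.022 kg m⁻⁴
The largest gradient is in the 196–208 m interval — the pycnocline.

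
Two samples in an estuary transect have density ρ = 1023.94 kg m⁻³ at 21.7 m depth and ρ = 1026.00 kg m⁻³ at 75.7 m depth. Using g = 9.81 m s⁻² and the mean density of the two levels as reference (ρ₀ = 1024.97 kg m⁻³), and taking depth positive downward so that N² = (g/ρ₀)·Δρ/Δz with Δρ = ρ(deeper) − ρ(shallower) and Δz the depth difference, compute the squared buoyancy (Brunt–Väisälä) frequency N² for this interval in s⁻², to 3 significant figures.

Δρ = 1026.00 − 1023.94 = 2.06 kg m⁻³ over Δz = 75.7 − 21.7 = 54 m.
N² = (9.81/1024.97) × (2.06/54) = 3.6512 × 10⁻⁴ s⁻² ≈ 3.65 × 10⁻⁴ s⁻².

3.65 × 10⁻⁴ s⁻²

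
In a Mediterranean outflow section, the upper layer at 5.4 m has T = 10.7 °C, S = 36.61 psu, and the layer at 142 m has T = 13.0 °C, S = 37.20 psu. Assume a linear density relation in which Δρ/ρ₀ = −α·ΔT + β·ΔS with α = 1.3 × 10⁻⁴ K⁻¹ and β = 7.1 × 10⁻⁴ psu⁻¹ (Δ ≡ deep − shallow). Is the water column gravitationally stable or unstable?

stable

ΔT = 13.0 − 10.7 = +2.3 K and ΔS = 37.20 − 36.61 = +0.59 psu (deep − shallow).
−αΔT = -2.99 × 10⁻⁴; βΔS = 4.189 × 10⁻⁴; sum Δρ/ρ₀ = 1.199 × 10⁻⁴.
Δρ/ρ₀ > 0, so Δρ > 0: deeper water is denser → statically stable.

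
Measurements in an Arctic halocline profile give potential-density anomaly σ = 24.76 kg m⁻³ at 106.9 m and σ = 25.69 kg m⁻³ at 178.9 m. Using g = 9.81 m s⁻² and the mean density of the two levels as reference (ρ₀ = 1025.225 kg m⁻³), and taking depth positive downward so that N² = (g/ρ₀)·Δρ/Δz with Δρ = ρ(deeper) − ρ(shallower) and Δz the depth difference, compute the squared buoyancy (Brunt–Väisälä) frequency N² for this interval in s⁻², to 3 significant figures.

Δρ = 1025.69 − 1024.76 = 0.93 kg m⁻³ over Δz = 178.9 − 106.9 = 72 m.
N² = (9.81/1025.225) × (0.93/72) = 1.2359 × 10⁻⁴ s⁻² ≈ 1.24 × 10⁻⁴ s⁻².

1.24 × 10⁻⁴ s⁻²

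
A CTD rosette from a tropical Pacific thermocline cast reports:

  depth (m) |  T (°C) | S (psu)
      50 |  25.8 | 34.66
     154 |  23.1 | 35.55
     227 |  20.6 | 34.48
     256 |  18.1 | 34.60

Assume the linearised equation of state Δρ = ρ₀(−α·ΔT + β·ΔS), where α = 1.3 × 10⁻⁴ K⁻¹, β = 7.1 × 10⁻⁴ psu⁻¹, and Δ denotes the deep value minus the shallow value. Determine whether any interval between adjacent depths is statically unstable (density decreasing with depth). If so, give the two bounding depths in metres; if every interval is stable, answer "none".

Evaluate Δρ/ρ₀ = −αΔT + βΔS across each adjacent pair:
  50–154 m: −αΔT+βΔS = −(1.3 × 10⁻⁴)(-2.7)+(7.1 × 10⁻⁴)(+0.89) = 9.8 × 10⁻⁴ → stable
  154–227 m: −αΔT+βΔS = −(1.3 × 10⁻⁴)(-2.5)+(7.1 × 10⁻⁴)(-1.07) = -4.3 × 10⁻⁴ → UNSTABLE
  227–256 m: −αΔT+βΔS = −(1.3 × 10⁻⁴)(-2.5)+(7.1 × 10⁻⁴)(+0.12) = 4.1 × 10⁻⁴ → stable
The 154–227 m interval has Δρ < 0: lighter water underlies denser water.

154–227 m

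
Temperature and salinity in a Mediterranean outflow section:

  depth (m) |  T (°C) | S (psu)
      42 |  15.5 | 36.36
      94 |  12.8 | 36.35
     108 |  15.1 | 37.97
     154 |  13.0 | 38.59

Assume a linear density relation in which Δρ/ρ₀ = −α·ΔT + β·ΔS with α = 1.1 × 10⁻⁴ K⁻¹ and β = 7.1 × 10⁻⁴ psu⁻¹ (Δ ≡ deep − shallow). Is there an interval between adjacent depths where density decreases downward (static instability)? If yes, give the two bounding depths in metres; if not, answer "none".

none

Evaluate Δρ/ρ₀ = −αΔT + βΔS across each adjacent pair:
  42–94 m: −αΔT+βΔS = −(1.1 × 10⁻⁴)(-2.7)+(7.1 × 10⁻⁴)(-0.01) = 2.9 × 10⁻⁴ → stable
  94–108 m: −αΔT+βΔS = −(1.1 × 10⁻⁴)(+2.3)+(7.1 × 10⁻⁴)(+1.62) = 9.0 × 10⁻⁴ → stable
  108–154 m: −αΔT+βΔS = −(1.1 × 10⁻⁴)(-2.1)+(7.1 × 10⁻⁴)(+0.62) = 6.7 × 10⁻⁴ → stable
Every interval has Δρ > 0: the column is stably stratified throughout.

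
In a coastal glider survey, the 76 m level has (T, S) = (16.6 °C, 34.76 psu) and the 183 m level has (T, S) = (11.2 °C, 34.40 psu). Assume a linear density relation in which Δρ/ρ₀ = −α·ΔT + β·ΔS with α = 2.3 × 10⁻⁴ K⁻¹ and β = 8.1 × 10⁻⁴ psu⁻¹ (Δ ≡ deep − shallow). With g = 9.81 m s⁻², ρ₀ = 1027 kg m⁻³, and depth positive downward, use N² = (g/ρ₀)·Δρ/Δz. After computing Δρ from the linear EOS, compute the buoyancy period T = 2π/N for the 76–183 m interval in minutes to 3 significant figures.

ΔT = -5.4 K, ΔS = -0.36 psu (deep − shallow).
Δρ/ρ₀ = −αΔT + βΔS = 1.242 × 10⁻³ − 2.916 × 10⁻⁴ = 9.504 × 10⁻⁴, so Δρ ≈ 0.9761 kg m⁻³.
N² = (g/ρ₀)·Δρ/Δz = g·(Δρ/ρ₀)/Δz = 9.81 × 9.504 × 10⁻⁴ / 107 = 8.7135 × 10⁻⁵ s⁻².
N = √(8.7135 × 10⁻⁵) = 9.3346 × 10⁻³ rad s⁻¹ → T = 2π/N = 673.11 s = 11.219 min ≈ 11.2 min.

11.2 min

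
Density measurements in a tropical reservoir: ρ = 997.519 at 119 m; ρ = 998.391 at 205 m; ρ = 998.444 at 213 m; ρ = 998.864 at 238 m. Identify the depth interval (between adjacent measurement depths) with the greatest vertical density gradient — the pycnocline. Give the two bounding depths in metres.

213–238 m

Compute the density gradient over each adjacent pair:
  119–205 m: Δρ/Δz = 0.872/86 = 0.010 kg m⁻⁴
  205–213 m: Δρ/Δz = 0.053/8 = 6.6 × 10⁻³ kg m⁻⁴
  213–238 m: Δρ/Δz = 0.420/25 = 0.017 kg m⁻⁴
The largest gradient is in the 213–238 m interval — the pycnocline.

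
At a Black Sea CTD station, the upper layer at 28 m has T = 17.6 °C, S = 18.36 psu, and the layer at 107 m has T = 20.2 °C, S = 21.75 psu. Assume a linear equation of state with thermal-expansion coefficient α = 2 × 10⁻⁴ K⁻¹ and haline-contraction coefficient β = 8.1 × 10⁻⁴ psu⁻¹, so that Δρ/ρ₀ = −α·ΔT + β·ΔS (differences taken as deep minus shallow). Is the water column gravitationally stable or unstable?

stable

ΔT = 20.2 − 17.6 = +2.6 K and ΔS = 21.75 − 18.36 = +3.39 psu (deep − shallow).
−αΔT = -5.20 × 10⁻⁴; βΔS = 2.7459 × 10⁻³; sum Δρ/ρ₀ = 2.2259 × 10⁻³.
Δρ/ρ₀ > 0, so Δρ > 0: deeper water is denser → statically stable.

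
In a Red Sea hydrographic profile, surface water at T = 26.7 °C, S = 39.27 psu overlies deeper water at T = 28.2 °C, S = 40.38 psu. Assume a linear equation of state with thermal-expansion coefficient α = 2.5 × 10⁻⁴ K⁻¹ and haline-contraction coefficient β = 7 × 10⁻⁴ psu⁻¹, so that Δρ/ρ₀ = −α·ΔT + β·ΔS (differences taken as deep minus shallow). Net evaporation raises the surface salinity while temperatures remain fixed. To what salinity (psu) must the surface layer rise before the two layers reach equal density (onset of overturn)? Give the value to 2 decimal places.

39.84 psu

Neutral buoyancy requires −α(T_deep − T_surf) + β(S_deep − S_surf′) = 0.
S_surf′ = S_deep − (α/β)·ΔT = 40.38 − (2.5 × 10⁻⁴/7 × 10⁻⁴)·(+1.5) = 39.8443 psu.
Increase required: 39.8443 − 39.27 = 0.5743 psu.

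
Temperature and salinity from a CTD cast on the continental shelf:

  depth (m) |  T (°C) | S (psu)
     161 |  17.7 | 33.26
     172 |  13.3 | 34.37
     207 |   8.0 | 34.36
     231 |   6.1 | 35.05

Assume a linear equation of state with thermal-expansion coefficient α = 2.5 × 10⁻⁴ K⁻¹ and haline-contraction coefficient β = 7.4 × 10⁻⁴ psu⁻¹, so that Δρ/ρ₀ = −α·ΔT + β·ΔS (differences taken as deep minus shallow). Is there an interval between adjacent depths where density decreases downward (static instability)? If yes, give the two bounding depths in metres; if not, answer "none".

Evaluate Δρ/ρ₀ = −αΔT + βΔS across each adjacent pair:
  161–172 m: −αΔT+βΔS = −(2.5 × 10⁻⁴)(-4.4)+(7.4 × 10⁻⁴)(+1.11) = 1.9 × 10⁻³ → stable
  172–207 m: −αΔT+βΔS = −(2.5 × 10⁻⁴)(-5.3)+(7.4 × 10⁻⁴)(-0.01) = 1.3 × 10⁻³ → stable
  207–231 m: −αΔT+βΔS = −(2.5 × 10⁻⁴)(-1.9)+(7.4 × 10⁻⁴)(+0.69) = 9.9 × 10⁻⁴ → stable
Every interval has Δρ > 0: the column is stably stratified throughout.

none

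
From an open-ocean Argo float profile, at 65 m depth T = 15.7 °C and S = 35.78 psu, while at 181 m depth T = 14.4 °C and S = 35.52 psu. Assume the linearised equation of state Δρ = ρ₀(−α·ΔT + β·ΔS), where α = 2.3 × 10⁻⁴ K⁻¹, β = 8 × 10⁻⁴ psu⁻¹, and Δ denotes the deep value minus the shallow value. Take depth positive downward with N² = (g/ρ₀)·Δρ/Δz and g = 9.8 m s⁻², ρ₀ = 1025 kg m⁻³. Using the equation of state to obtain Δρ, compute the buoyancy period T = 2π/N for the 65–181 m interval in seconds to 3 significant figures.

2.27 × 10³ s

ΔT = -1.3 K, ΔS = -0.26 psu (deep − shallow).
Δρ/ρ₀ = −αΔT + βΔS = 2.99 × 10⁻⁴ − 2.08 × 10⁻⁴ = 9.10 × 10⁻⁵, so Δρ ≈ 0.09327 kg m⁻³.
N² = (g/ρ₀)·Δρ/Δz = g·(Δρ/ρ₀)/Δz = 9.8 × 9.10 × 10⁻⁵ / 116 = 7.6879 × 10⁻⁶ s⁻².
N = √(7.6879 × 10⁻⁶) = 2.7727 × 10⁻³ rad s⁻¹ → T = 2π/N = 2.2661 × 10³ s ≈ 2.27 × 10³ s.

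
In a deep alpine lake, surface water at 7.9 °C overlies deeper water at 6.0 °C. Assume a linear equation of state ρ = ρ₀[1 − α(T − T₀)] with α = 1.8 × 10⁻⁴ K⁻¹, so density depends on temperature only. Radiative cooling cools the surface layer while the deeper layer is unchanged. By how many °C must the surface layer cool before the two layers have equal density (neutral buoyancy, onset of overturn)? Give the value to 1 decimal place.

1.9 °C

With temperature the only control, equal density requires T_surf′ = T_deep.
T_surf′ = 6.0 °C.
Cooling required: 7.9 − 6.0 = 1.9 °C.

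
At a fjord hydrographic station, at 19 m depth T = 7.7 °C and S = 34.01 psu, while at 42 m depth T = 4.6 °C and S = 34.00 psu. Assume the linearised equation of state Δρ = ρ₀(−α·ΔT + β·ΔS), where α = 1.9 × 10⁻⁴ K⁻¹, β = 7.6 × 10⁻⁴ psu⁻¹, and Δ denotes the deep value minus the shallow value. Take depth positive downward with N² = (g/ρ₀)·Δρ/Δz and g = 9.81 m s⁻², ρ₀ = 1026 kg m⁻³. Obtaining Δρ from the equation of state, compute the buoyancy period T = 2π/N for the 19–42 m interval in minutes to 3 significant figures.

6.65 min

ΔT = -3.1 K, ΔS = -0.01 psu (deep − shallow).
Δρ/ρ₀ = −αΔT + βΔS = 5.89 × 10⁻⁴ − 7.60 × 10⁻⁶ = 5.814 × 10⁻⁴, so Δρ ≈ 0.5965 kg m⁻³.
N² = (g/ρ₀)·Δρ/Δz = g·(Δρ/ρ₀)/Δz = 9.81 × 5.814 × 10⁻⁴ / 23 = 2.4798 × 10⁻⁴ s⁻².
N = √(2.4798 × 10⁻⁴) = 0.015747 rad s⁻¹ → T = 2π/N = 399.01 s = 6.6502 min ≈ 6.65 min.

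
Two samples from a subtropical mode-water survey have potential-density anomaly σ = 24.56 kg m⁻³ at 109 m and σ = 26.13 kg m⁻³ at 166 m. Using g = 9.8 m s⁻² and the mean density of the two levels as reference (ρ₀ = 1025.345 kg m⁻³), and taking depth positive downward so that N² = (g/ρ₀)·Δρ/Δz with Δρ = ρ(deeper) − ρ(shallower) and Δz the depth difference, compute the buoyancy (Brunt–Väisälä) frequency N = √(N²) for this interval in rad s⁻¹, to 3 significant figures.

0.0162 rad s⁻¹

Δρ = 1026.13 − 1024.56 = 1.57 kg m⁻³ over Δz = 166 − 109 = 57 m.
N² = (9.8/1025.345) × (1.57/57) = 2.6326 × 10⁻⁴ s⁻².
N = √(2.6326 × 10⁻⁴) = 0.016225 rad s⁻¹ ≈ 0.0162 rad s⁻¹.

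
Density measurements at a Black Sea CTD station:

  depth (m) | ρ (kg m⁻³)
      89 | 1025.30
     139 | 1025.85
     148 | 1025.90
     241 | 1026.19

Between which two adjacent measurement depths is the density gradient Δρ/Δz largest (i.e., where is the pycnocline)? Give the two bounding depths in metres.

Compute the density gradient over each adjacent pair:
  89–139 m: Δρ/Δz = 0.55/50 = 0.011 kg m⁻⁴
  139–148 m: Δρ/Δz = 0.05/9 = 5.6 × 10⁻³ kg m⁻⁴
  148–241 m: Δρ/Δz = 0.29/93 = 3.1 × 10⁻³ kg m⁻⁴
The largest gradient is in the 89–139 m interval — the pycnocline.

89–139 m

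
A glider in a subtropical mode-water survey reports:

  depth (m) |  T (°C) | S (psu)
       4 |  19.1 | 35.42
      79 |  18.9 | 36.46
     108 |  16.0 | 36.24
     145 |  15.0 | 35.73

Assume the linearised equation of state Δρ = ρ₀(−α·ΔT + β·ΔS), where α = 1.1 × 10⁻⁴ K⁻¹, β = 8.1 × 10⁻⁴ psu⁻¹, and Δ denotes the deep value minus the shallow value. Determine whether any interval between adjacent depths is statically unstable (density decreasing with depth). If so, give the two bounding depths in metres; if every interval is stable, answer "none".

Evaluate Δρ/ρ₀ = −αΔT + βΔS across each adjacent pair:
  4–79 m: −αΔT+βΔS = −(1.1 × 10⁻⁴)(-0.2)+(8.1 × 10⁻⁴)(+1.04) = 8.6 × 10⁻⁴ → stable
  79–108 m: −αΔT+βΔS = −(1.1 × 10⁻⁴)(-2.9)+(8.1 × 10⁻⁴)(-0.22) = 1.4 × 10⁻⁴ → stable
  108–145 m: −αΔT+βΔS = −(1.1 × 10⁻⁴)(-1.0)+(8.1 × 10⁻⁴)(-0.51) = -3.0 × 10⁻⁴ → UNSTABLE
The 108–145 m interval has Δρ < 0: lighter water underlies denser water.

108–145 m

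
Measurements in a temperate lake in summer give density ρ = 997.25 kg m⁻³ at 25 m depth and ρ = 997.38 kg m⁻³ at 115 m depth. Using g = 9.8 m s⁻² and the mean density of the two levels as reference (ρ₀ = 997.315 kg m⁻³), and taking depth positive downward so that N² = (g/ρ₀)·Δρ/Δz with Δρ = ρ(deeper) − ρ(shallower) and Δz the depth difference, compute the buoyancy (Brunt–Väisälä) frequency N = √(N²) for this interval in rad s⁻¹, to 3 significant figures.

Δρ = 997.38 − 997.25 = 0.13 kg m⁻³ over Δz = 115 − 25 = 90 m.
N² = (9.8/997.315) × (0.13/90) = 1.4194 × 10⁻⁵ s⁻².
N = √(1.4194 × 10⁻⁵) = 3.7675 × 10⁻³ rad s⁻¹ ≈ 3.77 × 10⁻³ rad s⁻¹.

3.77 × 10⁻³ rad s⁻¹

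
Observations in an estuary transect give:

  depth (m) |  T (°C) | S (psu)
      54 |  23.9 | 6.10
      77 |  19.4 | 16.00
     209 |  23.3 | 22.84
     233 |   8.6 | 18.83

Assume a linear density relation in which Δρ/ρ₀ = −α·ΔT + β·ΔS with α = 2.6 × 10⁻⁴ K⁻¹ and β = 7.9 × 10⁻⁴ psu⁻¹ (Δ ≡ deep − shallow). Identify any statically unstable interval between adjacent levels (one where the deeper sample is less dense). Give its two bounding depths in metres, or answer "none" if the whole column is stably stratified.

Evaluate Δρ/ρ₀ = −αΔT + βΔS across each adjacent pair:
  54–77 m: −αΔT+βΔS = −(2.6 × 10⁻⁴)(-4.5)+(7.9 × 10⁻⁴)(+9.90) = 9.0 × 10⁻³ → stable
  77–209 m: −αΔT+βΔS = −(2.6 × 10⁻⁴)(+3.9)+(7.9 × 10⁻⁴)(+6.84) = 4.4 × 10⁻³ → stable
  209–233 m: −αΔT+βΔS = −(2.6 × 10⁻⁴)(-14.7)+(7.9 × 10⁻⁴)(-4.01) = 6.5 × 10⁻⁴ → stable
Every interval has Δρ > 0: the column is stably stratified throughout.

none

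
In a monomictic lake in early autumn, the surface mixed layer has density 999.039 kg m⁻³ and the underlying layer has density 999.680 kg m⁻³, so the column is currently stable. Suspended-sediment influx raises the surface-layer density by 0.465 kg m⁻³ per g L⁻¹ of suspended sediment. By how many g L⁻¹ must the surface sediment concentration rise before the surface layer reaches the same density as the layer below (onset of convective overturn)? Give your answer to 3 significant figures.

1.38 g L⁻¹

Density deficit of the surface layer: 999.680 − 999.039 = 0.641 kg m⁻³.
Required change = 0.641 / 0.465 = 1.38 g L⁻¹.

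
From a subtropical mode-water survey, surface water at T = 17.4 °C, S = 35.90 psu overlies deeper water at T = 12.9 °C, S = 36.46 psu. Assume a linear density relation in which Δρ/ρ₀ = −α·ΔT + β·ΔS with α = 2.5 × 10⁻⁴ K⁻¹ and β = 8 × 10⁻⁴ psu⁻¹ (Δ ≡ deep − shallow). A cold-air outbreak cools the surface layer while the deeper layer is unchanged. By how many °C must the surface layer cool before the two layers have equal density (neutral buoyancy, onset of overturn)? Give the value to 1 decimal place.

6.3 °C

Neutral buoyancy requires Δρ = 0, i.e. −α(T_deep − T_surf′) + β(S_deep − S_surf) = 0.
T_surf′ = T_deep − (β/α)·ΔS = 12.9 − (8 × 10⁻⁴/2.5 × 10⁻⁴)·(+0.56) = 11.108 °C.
Cooling required: 17.4 − (11.108) = 6.292 °C.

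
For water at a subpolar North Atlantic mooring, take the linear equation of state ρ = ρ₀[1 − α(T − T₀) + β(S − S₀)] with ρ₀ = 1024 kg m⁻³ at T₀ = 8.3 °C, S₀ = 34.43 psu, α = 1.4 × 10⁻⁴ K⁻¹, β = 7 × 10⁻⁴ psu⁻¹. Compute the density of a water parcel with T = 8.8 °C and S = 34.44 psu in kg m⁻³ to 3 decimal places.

1023.935 kg m⁻³

T − T₀ = +0.5 K, S − S₀ = +0.01 psu.
Bracket = 1 − α·(+0.5) + β·(+0.01) = 1 + (-6.30 × 10⁻⁵) = 0.9999370.
ρ = 1024 × 0.9999370 = 1023.935 kg m⁻³.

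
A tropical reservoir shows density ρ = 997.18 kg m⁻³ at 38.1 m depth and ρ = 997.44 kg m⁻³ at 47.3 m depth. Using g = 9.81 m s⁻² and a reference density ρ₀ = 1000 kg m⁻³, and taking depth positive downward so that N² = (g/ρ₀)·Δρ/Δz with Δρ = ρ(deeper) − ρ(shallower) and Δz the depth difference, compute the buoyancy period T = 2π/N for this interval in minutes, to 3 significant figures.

Δρ = 997.44 − 997.18 = 0.26 kg m⁻³ over Δz = 47.3 − 38.1 = 9.2 m.
N² = (9.81/1000) × (0.26/9.2) = 2.7724 × 10⁻⁴ s⁻².
N = √(2.7724 × 10⁻⁴) = 0.016651 rad s⁻¹, so T = 2π/N = 377.35 s = 6.2892 min ≈ 6.29 min.
A positive N² confirms static stability across the interval.

6.29 min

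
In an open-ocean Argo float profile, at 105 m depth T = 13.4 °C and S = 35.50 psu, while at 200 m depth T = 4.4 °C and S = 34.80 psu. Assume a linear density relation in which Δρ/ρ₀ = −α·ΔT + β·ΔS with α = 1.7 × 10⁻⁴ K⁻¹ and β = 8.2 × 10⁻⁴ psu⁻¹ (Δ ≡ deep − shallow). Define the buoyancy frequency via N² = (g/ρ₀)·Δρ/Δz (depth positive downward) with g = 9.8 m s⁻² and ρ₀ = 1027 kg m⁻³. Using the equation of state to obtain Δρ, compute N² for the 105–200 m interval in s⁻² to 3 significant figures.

9.86 × 10⁻⁵ s⁻²

ΔT = -9.0 K, ΔS = -0.70 psu (deep − shallow).
Δρ/ρ₀ = −αΔT + βΔS = 1.53 × 10⁻³ − 5.74 × 10⁻⁴ = 9.56 × 10⁻⁴, so Δρ ≈ 0.9818 kg m⁻³.
N² = (g/ρ₀)·Δρ/Δz = g·(Δρ/ρ₀)/Δz = 9.8 × 9.56 × 10⁻⁴ / 95 = 9.8619 × 10⁻⁵ s⁻² ≈ 9.86 × 10⁻⁵ s⁻².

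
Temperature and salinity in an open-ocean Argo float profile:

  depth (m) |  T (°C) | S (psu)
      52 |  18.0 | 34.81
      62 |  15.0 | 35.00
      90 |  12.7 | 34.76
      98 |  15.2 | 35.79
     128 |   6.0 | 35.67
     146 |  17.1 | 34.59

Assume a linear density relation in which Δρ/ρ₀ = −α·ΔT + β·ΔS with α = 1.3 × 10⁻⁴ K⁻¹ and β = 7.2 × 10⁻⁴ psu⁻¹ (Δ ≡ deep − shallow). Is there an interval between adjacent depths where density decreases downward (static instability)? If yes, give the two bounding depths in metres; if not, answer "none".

128–146 m

Evaluate Δρ/ρ₀ = −αΔT + βΔS across each adjacent pair:
  52–62 m: −αΔT+βΔS = −(1.3 × 10⁻⁴)(-3.0)+(7.2 × 10⁻⁴)(+0.19) = 5.3 × 10⁻⁴ → stable
  62–90 m: −αΔT+βΔS = −(1.3 × 10⁻⁴)(-2.3)+(7.2 × 10⁻⁴)(-0.24) = 1.3 × 10⁻⁴ → stable
  90–98 m: −αΔT+βΔS = −(1.3 × 10⁻⁴)(+2.5)+(7.2 × 10⁻⁴)(+1.03) = 4.2 × 10⁻⁴ → stable
  98–128 m: −αΔT+βΔS = −(1.3 × 10⁻⁴)(-9.2)+(7.2 × 10⁻⁴)(-0.12) = 1.1 × 10⁻³ → stable
  128–146 m: −αΔT+βΔS = −(1.3 × 10⁻⁴)(+11.1)+(7.2 × 10⁻⁴)(-1.08) = -2.2 × 10⁻³ → UNSTABLE
The 128–146 m interval has Δρ < 0: lighter water underlies denser water.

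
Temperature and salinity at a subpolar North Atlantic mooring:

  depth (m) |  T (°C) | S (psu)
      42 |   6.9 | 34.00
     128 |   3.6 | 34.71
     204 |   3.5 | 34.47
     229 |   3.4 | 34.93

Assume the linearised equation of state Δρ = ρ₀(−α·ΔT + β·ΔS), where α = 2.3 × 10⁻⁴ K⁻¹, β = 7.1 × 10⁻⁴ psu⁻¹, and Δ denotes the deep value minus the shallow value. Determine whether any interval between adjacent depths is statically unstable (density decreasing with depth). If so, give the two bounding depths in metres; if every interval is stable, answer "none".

Evaluate Δρ/ρ₀ = −αΔT + βΔS across each adjacent pair:
  42–128 m: −αΔT+βΔS = −(2.3 × 10⁻⁴)(-3.3)+(7.1 × 10⁻⁴)(+0.71) = 1.3 × 10⁻³ → stable
  128–204 m: −αΔT+βΔS = −(2.3 × 10⁻⁴)(-0.1)+(7.1 × 10⁻⁴)(-0.24) = -1.5 × 10⁻⁴ → UNSTABLE
  204–229 m: −αΔT+βΔS = −(2.3 × 10⁻⁴)(-0.1)+(7.1 × 10⁻⁴)(+0.46) = 3.5 × 10⁻⁴ → stable
The 128–204 m interval has Δρ < 0: lighter water underlies denser water.

128–204 m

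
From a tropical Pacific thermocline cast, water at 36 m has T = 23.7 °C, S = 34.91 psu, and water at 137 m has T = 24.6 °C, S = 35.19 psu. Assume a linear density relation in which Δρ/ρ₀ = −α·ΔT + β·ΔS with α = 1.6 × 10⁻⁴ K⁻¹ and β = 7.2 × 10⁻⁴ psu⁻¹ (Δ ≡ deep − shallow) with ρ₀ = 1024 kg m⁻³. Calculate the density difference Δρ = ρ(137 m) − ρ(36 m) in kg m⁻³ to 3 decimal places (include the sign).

ΔT = +0.9 K, ΔS = +0.28 psu (deep − shallow).
Δρ/ρ₀ = −(1.6 × 10⁻⁴)(+0.9) + (7.2 × 10⁻⁴)(+0.28) = 5.76 × 10⁻⁵.
Δρ = 1024 × (5.76 × 10⁻⁵) = +0.059 kg m⁻³.
Positive Δρ: denser below, stable.

+0.059 kg m⁻³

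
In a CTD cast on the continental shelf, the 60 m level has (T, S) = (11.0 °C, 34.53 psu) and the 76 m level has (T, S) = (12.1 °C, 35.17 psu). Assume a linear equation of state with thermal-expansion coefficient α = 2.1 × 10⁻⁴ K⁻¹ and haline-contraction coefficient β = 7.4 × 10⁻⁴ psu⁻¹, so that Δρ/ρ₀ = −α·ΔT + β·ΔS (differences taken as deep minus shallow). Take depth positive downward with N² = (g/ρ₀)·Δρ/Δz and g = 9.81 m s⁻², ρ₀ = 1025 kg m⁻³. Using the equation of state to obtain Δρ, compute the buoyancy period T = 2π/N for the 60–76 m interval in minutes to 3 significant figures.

ΔT = +1.1 K, ΔS = +0.64 psu (deep − shallow).
Δρ/ρ₀ = −αΔT + βΔS = -2.31 × 10⁻⁴ + 4.736 × 10⁻⁴ = 2.426 × 10⁻⁴, so Δρ ≈ 0.2487 kg m⁻³.
N² = (g/ρ₀)·Δρ/Δz = g·(Δρ/ρ₀)/Δz = 9.81 × 2.426 × 10⁻⁴ / 16 = 1.4874 × 10⁻⁴ s⁻².
N = √(1.4874 × 10⁻⁴) = 0.012196 rad s⁻¹ → T = 2π/N = 515.18 s = 8.5863 min ≈ 8.59 min.

8.59 min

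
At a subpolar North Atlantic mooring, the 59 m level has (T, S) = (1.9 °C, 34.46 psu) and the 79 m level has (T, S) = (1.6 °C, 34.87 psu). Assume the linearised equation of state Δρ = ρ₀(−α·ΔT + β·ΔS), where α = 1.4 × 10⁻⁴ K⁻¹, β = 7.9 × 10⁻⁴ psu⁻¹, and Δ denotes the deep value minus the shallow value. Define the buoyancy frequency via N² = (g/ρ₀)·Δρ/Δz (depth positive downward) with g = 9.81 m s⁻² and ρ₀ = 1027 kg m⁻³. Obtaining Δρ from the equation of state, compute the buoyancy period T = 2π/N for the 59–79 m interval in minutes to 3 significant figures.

ΔT = -0.3 K, ΔS = +0.41 psu (deep − shallow).
Δρ/ρ₀ = −αΔT + βΔS = 4.20 × 10⁻⁵ + 3.239 × 10⁻⁴ = 3.659 × 10⁻⁴, so Δρ ≈ 0.3758 kg m⁻³.
N² = (g/ρ₀)·Δρ/Δz = g·(Δρ/ρ₀)/Δz = 9.81 × 3.659 × 10⁻⁴ / 20 = 1.7947 × 10⁻⁴ s⁻².
N = √(1.7947 × 10⁻⁴) = 0.013397 rad s⁻¹ → T = 2π/N = 469.00 s = 7.8167 min ≈ 7.82 min.

7.82 min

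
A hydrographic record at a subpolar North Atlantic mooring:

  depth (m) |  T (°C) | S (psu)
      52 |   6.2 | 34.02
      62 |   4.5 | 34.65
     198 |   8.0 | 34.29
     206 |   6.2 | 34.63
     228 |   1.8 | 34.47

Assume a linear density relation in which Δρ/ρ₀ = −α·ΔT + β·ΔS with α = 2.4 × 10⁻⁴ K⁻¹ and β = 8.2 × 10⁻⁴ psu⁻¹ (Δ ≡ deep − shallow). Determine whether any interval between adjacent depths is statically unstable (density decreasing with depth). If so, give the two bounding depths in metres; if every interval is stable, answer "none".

62–198 m

Evaluate Δρ/ρ₀ = −αΔT + βΔS across each adjacent pair:
  52–62 m: −αΔT+βΔS = −(2.4 × 10⁻⁴)(-1.7)+(8.2 × 10⁻⁴)(+0.63) = 9.2 × 10⁻⁴ → stable
  62–198 m: −αΔT+βΔS = −(2.4 × 10⁻⁴)(+3.5)+(8.2 × 10⁻⁴)(-0.36) = -1.1 × 10⁻³ → UNSTABLE
  198–206 m: −αΔT+βΔS = −(2.4 × 10⁻⁴)(-1.8)+(8.2 × 10⁻⁴)(+0.34) = 7.1 × 10⁻⁴ → stable
  206–228 m: −αΔT+βΔS = −(2.4 × 10⁻⁴)(-4.4)+(8.2 × 10⁻⁴)(-0.16) = 9.2 × 10⁻⁴ → stable
The 62–198 m interval has Δρ < 0: lighter water underlies denser water.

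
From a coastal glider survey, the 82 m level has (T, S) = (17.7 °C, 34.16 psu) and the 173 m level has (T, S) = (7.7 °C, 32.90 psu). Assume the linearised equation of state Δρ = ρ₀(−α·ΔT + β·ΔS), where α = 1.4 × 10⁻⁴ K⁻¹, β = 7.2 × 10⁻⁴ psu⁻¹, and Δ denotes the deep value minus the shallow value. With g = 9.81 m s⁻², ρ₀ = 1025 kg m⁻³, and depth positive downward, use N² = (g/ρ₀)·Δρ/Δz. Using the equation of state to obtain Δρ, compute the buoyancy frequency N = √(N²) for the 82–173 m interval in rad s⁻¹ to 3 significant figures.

ΔT = -10.0 K, ΔS = -1.26 psu (deep − shallow).
Δρ/ρ₀ = −αΔT + βΔS = 1.40 × 10⁻³ − 9.072 × 10⁻⁴ = 4.928 × 10⁻⁴, so Δρ ≈ 0.5051 kg m⁻³.
N² = (g/ρ₀)·Δρ/Δz = g·(Δρ/ρ₀)/Δz = 9.81 × 4.928 × 10⁻⁴ / 91 = 5.3125 × 10⁻⁵ s⁻².
N = √(5.3125 × 10⁻⁵) = 7.2887 × 10⁻³ rad s⁻¹ ≈ 7.29 × 10⁻³ rad s⁻¹.

7.29 × 10⁻³ rad s⁻¹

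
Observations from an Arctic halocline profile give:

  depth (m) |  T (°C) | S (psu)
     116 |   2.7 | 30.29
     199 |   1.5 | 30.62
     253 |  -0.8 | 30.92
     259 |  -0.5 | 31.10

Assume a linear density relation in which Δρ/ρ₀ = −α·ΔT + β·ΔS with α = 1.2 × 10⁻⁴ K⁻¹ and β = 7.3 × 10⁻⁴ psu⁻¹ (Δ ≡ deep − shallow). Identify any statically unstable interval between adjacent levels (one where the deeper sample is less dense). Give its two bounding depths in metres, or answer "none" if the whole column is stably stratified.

none

Evaluate Δρ/ρ₀ = −αΔT + βΔS across each adjacent pair:
  116–199 m: −αΔT+βΔS = −(1.2 × 10⁻⁴)(-1.2)+(7.3 × 10⁻⁴)(+0.33) = 3.8 × 10⁻⁴ → stable
  199–253 m: −αΔT+βΔS = −(1.2 × 10⁻⁴)(-2.3)+(7.3 × 10⁻⁴)(+0.30) = 4.9 × 10⁻⁴ → stable
  253–259 m: −αΔT+βΔS = −(1.2 × 10⁻⁴)(+0.3)+(7.3 × 10⁻⁴)(+0.18) = 9.5 × 10⁻⁵ → stable
Every interval has Δρ > 0: the column is stably stratified throughout.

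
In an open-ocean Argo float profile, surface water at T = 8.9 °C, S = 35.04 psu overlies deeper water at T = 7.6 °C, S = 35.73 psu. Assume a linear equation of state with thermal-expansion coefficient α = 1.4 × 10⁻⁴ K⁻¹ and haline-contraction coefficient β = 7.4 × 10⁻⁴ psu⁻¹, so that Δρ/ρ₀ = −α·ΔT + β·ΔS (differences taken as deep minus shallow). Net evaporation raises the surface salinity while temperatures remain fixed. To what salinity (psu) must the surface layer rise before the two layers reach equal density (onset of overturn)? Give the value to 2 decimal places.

35.98 psu

Neutral buoyancy requires −α(T_deep − T_surf) + β(S_deep − S_surf′) = 0.
S_surf′ = S_deep − (α/β)·ΔT = 35.73 − (1.4 × 10⁻⁴/7.4 × 10⁻⁴)·(-1.3) = 35.9759 psu.
Increase required: 35.9759 − 35.04 = 0.9359 psu.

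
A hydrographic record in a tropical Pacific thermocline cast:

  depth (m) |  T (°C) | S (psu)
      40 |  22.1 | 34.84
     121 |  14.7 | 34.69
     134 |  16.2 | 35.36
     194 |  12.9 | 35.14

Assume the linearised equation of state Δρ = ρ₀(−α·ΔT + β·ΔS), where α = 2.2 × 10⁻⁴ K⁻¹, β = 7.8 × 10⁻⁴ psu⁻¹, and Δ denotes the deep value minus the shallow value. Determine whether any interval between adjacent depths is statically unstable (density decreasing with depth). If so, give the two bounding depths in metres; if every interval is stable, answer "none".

Evaluate Δρ/ρ₀ = −αΔT + βΔS across each adjacent pair:
  40–121 m: −αΔT+βΔS = −(2.2 × 10⁻⁴)(-7.4)+(7.8 × 10⁻⁴)(-0.15) = 1.5 × 10⁻³ → stable
  121–134 m: −αΔT+βΔS = −(2.2 × 10⁻⁴)(+1.5)+(7.8 × 10⁻⁴)(+0.67) = 1.9 × 10⁻⁴ → stable
  134–194 m: −αΔT+βΔS = −(2.2 × 10⁻⁴)(-3.3)+(7.8 × 10⁻⁴)(-0.22) = 5.5 × 10⁻⁴ → stable
Every interval has Δρ > 0: the column is stably stratified throughout.

none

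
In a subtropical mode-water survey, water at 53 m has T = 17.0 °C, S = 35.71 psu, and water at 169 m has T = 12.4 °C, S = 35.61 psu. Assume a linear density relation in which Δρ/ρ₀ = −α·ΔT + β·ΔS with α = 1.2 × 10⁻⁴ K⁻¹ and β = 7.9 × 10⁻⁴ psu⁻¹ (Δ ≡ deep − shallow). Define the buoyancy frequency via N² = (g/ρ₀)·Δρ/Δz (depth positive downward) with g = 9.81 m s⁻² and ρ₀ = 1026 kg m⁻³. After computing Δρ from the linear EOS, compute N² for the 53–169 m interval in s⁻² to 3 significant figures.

4.00 × 10⁻⁵ s⁻²

ΔT = -4.6 K, ΔS = -0.10 psu (deep − shallow).
Δρ/ρ₀ = −αΔT + βΔS = 5.52 × 10⁻⁴ − 7.90 × 10⁻⁵ = 4.73 × 10⁻⁴, so Δρ ≈ 0.4853 kg m⁻³.
N² = (g/ρ₀)·Δρ/Δz = g·(Δρ/ρ₀)/Δz = 9.81 × 4.73 × 10⁻⁴ / 116 = 4.0001 × 10⁻⁵ s⁻² ≈ 4.00 × 10⁻⁵ s⁻².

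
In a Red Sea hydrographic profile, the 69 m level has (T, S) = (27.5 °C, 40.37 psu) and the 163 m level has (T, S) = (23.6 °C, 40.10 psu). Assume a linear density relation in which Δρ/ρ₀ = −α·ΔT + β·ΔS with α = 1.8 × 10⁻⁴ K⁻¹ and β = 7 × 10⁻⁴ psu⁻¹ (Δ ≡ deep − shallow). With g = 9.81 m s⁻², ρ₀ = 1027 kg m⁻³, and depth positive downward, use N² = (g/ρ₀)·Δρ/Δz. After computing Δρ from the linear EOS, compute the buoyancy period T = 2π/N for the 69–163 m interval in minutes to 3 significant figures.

14.3 min

ΔT = -3.9 K, ΔS = -0.27 psu (deep − shallow).
Δρ/ρ₀ = −αΔT + βΔS = 7.02 × 10⁻⁴ − 1.89 × 10⁻⁴ = 5.13 × 10⁻⁴, so Δρ ≈ 0.5269 kg m⁻³.
N² = (g/ρ₀)·Δρ/Δz = g·(Δρ/ρ₀)/Δz = 9.81 × 5.13 × 10⁻⁴ / 94 = 5.3538 × 10⁻⁵ s⁻².
N = √(5.3538 × 10⁻⁵) = 7.3170 × 10⁻³ rad s⁻¹ → T = 2π/N = 858.71 s = 14.312 min ≈ 14.3 min.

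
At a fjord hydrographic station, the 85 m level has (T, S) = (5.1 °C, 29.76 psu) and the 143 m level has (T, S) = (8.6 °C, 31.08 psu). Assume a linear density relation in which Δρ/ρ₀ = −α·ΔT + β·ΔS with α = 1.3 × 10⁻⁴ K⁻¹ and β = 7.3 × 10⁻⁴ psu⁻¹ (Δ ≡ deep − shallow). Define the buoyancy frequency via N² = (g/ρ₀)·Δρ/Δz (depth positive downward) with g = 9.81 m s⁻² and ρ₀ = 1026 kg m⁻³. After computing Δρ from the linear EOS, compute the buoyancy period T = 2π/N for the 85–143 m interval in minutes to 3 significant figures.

11.3 min

ΔT = +3.5 K, ΔS = +1.32 psu (deep − shallow).
Δρ/ρ₀ = −αΔT + βΔS = -4.55 × 10⁻⁴ + 9.636 × 10⁻⁴ = 5.086 × 10⁻⁴, so Δρ ≈ 0.5218 kg m⁻³.
N² = (g/ρ₀)·Δρ/Δz = g·(Δρ/ρ₀)/Δz = 9.81 × 5.086 × 10⁻⁴ / 58 = 8.6024 × 10⁻⁵ s⁻².
N = √(8.6024 × 10⁻⁵) = 9.2749 × 10⁻³ rad s⁻¹ → T = 2π/N = 677.44 s = 11.291 min ≈ 11.3 min.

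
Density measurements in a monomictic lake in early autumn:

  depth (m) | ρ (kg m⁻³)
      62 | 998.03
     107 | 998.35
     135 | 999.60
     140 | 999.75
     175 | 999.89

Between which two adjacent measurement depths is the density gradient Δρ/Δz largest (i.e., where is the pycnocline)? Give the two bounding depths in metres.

Compute the density gradient over each adjacent pair:
  62–107 m: Δρ/Δz = 0.32/45 = 7.1 × 10⁻³ kg m⁻⁴
  107–135 m: Δρ/Δz = 1.25/28 = 0.045 kg m⁻⁴
  135–140 m: Δρ/Δz = 0.15/5 = 0.030 kg m⁻⁴
  140–175 m: Δρ/Δz = 0.14/35 = 4.0 × 10⁻³ kg m⁻⁴
The largest gradient is in the 107–135 m interval — the pycnocline.

107–135 m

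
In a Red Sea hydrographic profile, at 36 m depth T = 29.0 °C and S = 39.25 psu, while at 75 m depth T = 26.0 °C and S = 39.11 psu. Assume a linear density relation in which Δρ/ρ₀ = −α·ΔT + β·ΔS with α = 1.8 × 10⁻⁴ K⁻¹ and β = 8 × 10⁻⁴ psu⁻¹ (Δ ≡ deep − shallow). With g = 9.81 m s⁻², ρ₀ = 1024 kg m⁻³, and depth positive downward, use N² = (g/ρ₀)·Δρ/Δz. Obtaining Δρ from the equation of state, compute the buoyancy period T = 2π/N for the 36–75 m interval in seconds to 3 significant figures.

606 s

ΔT = -3.0 K, ΔS = -0.14 psu (deep − shallow).
Δρ/ρ₀ = −αΔT + βΔS = 5.40 × 10⁻⁴ − 1.12 × 10⁻⁴ = 4.28 × 10⁻⁴, so Δρ ≈ 0.4383 kg m⁻³.
N² = (g/ρ₀)·Δρ/Δz = g·(Δρ/ρ₀)/Δz = 9.81 × 4.28 × 10⁻⁴ / 39 = 1.0766 × 10⁻⁴ s⁻².
N = √(1.0766 × 10⁻⁴) = 0.010376 rad s⁻¹ → T = 2π/N = 605.55 s ≈ 606 s.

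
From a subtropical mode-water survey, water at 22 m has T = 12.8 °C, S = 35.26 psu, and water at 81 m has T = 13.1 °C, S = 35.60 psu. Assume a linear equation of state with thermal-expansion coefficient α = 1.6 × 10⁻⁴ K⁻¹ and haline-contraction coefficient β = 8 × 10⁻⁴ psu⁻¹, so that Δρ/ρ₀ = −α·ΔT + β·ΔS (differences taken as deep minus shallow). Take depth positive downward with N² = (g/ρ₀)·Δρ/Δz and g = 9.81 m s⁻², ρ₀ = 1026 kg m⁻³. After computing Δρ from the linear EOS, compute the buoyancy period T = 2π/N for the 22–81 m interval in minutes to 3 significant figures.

ΔT = +0.3 K, ΔS = +0.34 psu (deep − shallow).
Δρ/ρ₀ = −αΔT + βΔS = -4.80 × 10⁻⁵ + 2.72 × 10⁻⁴ = 2.24 × 10⁻⁴, so Δρ ≈ 0.2298 kg m⁻³.
N² = (g/ρ₀)·Δρ/Δz = g·(Δρ/ρ₀)/Δz = 9.81 × 2.24 × 10⁻⁴ / 59 = 3.7245 × 10⁻⁵ s⁻².
N = √(3.7245 × 10⁻⁵) = 6.1029 × 10⁻³ rad s⁻¹ → T = 2π/N = 1.0295 × 10³ s = 17.158 min ≈ 17.2 min.

17.2 min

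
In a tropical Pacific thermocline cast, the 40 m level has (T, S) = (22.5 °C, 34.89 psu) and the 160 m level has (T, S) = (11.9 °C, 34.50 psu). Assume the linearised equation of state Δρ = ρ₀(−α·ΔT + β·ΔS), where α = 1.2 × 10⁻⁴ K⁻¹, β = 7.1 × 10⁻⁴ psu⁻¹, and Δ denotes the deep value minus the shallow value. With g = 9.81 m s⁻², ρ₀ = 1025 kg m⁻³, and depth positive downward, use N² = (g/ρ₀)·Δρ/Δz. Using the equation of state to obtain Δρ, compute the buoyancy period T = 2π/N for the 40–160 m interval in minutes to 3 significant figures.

11.6 min

ΔT = -10.6 K, ΔS = -0.39 psu (deep − shallow).
Δρ/ρ₀ = −αΔT + βΔS = 1.272 × 10⁻³ − 2.769 × 10⁻⁴ = 9.951 × 10⁻⁴, so Δρ ≈ 1.020 kg m⁻³.
N² = (g/ρ₀)·Δρ/Δz = g·(Δρ/ρ₀)/Δz = 9.81 × 9.951 × 10⁻⁴ / 120 = 8.1349 × 10⁻⁵ s⁻².
N = √(8.1349 × 10⁻⁵) = 9.0194 × 10⁻³ rad s⁻¹ → T = 2π/N = 696.63 s = 11.611 min ≈ 11.6 min.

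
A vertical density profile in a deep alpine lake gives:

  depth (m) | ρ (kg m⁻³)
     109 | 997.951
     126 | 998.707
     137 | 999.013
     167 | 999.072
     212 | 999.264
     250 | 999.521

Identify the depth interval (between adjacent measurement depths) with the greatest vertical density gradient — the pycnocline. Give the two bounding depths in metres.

109–126 m

Compute the density gradient over each adjacent pair:
  109–126 m: Δρ/Δz = 0.756/17 = 0.044 kg m⁻⁴
  126–137 m: Δρ/Δz = 0.306/11 = 0.028 kg m⁻⁴
  137–167 m: Δρ/Δz = 0.059/30 = 2.0 × 10⁻³ kg m⁻⁴
  167–212 m: Δρ/Δz = 0.192/45 = 4.3 × 10⁻³ kg m⁻⁴
  212–250 m: Δρ/Δz = 0.257/38 = 6.8 × 10⁻³ kg m⁻⁴
The largest gradient is in the 109–126 m interval — the pycnocline.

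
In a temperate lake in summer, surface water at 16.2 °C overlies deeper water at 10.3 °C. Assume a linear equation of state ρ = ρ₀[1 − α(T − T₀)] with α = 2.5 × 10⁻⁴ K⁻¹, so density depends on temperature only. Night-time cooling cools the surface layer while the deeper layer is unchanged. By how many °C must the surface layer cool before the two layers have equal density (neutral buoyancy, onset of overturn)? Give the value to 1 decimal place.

5.9 °C

With temperature the only control, equal density requires T_surf′ = T_deep.
T_surf′ = 10.3 °C.
Cooling required: 16.2 − 10.3 = 5.9 °C.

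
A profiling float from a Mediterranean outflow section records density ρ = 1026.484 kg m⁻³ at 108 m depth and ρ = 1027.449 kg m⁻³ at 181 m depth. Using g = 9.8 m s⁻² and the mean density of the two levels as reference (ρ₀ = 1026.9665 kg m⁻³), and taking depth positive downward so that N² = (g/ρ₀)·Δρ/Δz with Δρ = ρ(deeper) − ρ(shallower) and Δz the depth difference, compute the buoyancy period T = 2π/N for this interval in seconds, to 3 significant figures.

Δρ = 1027.449 − 1026.484 = 0.965 kg m⁻³ over Δz = 181 − 108 = 73 m.
N² = (9.8/1026.9665) × (0.965/73) = 1.2615 × 10⁻⁴ s⁻².
N = √(1.2615 × 10⁻⁴) = 0.011232 rad s⁻¹, so T = 2π/N = 559.40 s ≈ 559 s.

559 s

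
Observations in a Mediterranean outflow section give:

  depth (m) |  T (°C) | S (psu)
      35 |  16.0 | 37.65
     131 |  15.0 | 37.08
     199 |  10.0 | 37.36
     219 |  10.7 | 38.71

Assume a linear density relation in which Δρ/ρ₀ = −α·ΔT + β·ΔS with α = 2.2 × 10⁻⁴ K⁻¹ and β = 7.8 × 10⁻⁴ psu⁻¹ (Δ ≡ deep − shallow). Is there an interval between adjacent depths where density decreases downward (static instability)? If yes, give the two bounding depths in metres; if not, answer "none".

35–131 m

Evaluate Δρ/ρ₀ = −αΔT + βΔS across each adjacent pair:
  35–131 m: −αΔT+βΔS = −(2.2 × 10⁻⁴)(-1.0)+(7.8 × 10⁻⁴)(-0.57) = -2.2 × 10⁻⁴ → UNSTABLE
  131–199 m: −αΔT+βΔS = −(2.2 × 10⁻⁴)(-5.0)+(7.8 × 10⁻⁴)(+0.28) = 1.3 × 10⁻³ → stable
  199–219 m: −αΔT+βΔS = −(2.2 × 10⁻⁴)(+0.7)+(7.8 × 10⁻⁴)(+1.35) = 9.0 × 10⁻⁴ → stable
The 35–131 m interval has Δρ < 0: lighter water underlies denser water.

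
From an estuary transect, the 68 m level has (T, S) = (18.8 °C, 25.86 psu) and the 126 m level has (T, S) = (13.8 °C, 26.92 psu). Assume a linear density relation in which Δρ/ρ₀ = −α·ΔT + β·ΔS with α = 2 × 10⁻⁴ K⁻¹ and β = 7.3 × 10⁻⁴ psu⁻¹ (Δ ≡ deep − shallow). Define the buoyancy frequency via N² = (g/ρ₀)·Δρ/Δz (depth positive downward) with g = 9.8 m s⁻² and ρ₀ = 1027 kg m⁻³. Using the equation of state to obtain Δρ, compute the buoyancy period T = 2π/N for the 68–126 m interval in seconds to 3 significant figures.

363 s

ΔT = -5.0 K, ΔS = +1.06 psu (deep − shallow).
Δρ/ρ₀ = −αΔT + βΔS = 1.00 × 10⁻³ + 7.738 × 10⁻⁴ = 1.7738 × 10⁻³, so Δρ ≈ 1.822 kg m⁻³.
N² = (g/ρ₀)·Δρ/Δz = g·(Δρ/ρ₀)/Δz = 9.8 × 1.7738 × 10⁻³ / 58 = 2.9971 × 10⁻⁴ s⁻².
N = √(2.9971 × 10⁻⁴) = 0.017312 rad s⁻¹ → T = 2π/N = 362.94 s ≈ 363 s.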